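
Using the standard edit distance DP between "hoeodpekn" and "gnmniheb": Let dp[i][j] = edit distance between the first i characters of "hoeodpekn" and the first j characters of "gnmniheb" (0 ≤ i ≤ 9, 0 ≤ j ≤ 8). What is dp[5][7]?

   ''  g  n  m  n  i  h  e  b
''  0  1  2  3  4  5  6  7  8
 h  1  1  2  3  4  5  5  6  7
 o  2  2  2  3  4  5  6  6  7
 e  3  3  3  3  4  5  6  6  7
 o  4  4  4  4  4  5  6  7  7
 d  5  5  5  5  5  5  6  7  8
 p  6  6  6  6  6  6  6  7  8
 e  7  7  7  7  7  7  7  6  7
 k  8  8  8  8  8  8  8  7  7
 n  9  9  8  9  8  9  9  8  8

7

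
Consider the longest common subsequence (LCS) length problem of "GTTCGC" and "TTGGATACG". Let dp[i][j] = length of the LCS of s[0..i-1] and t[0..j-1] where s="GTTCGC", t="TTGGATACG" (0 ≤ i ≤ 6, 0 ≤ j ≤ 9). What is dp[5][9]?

4

   ''  T  T  G  G  A  T  A  C  G
''  0  0  0  0  0  0  0  0  0  0
 G  0  0  0  1  1  1  1  1  1  1
 T  0  1  1  1  1  1  2  2  2  2
 T  0  1  2  2  2  2  2  2  2  2
 C  0  1  2  2  2  2  2  2  3  3
 G  0  1  2  3  3  3  3  3  3  4
 C  0  1  2  3  3  3  3  3  4  4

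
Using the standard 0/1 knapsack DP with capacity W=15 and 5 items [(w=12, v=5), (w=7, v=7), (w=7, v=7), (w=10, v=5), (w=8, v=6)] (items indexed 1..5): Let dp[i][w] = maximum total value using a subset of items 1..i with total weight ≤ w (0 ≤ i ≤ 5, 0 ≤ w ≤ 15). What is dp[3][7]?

7

i\w   0   1   2   3   4   5   6   7   8   9  10  11  12  13  14  15
  0   0   0   0   0   0   0   0   0   0   0   0   0   0   0   0   0
  1   0   0   0   0   0   0   0   0   0   0   0   0   5   5   5   5
  2   0   0   0   0   0   0   0   7   7   7   7   7   7   7   7   7
  3   0   0   0   0   0   0   0   7   7   7   7   7   7   7  14  14
  4   0   0   0   0   0   0   0   7   7   7   7   7   7   7  14  14
  5   0   0   0   0   0   0   0   7   7   7   7   7   7   7  14  14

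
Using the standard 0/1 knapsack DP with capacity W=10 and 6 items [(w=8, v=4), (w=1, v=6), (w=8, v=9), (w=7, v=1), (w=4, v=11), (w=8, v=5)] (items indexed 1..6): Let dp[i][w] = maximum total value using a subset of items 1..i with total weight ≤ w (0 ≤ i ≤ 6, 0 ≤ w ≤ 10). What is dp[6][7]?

17

i\w   0   1   2   3   4   5   6   7   8   9  10
  0   0   0   0   0   0   0   0   0   0   0   0
  1   0   0   0   0   0   0   0   0   4   4   4
  2   0   6   6   6   6   6   6   6   6  10  10
  3   0   6   6   6   6   6   6   6   9  15  15
  4   0   6   6   6   6   6   6   6   9  15  15
  5   0   6   6   6  11  17  17  17  17  17  17
  6   0   6   6   6  11  17  17  17  17  17  17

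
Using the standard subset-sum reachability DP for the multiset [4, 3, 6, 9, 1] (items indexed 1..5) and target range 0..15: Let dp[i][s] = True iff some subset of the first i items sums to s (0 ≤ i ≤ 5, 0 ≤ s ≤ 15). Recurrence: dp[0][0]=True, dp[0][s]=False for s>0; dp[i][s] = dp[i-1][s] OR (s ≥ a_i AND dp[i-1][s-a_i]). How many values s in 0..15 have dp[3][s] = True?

8

i\s   0   1   2   3   4   5   6   7   8   9  10  11  12  13  14  15
  0   T   F   F   F   F   F   F   F   F   F   F   F   F   F   F   F
  1   T   F   F   F   T   F   F   F   F   F   F   F   F   F   F   F
  2   T   F   F   T   T   F   F   T   F   F   F   F   F   F   F   F
  3   T   F   F   T   T   F   T   T   F   T   T   F   F   T   F   F
  4   T   F   F   T   T   F   T   T   F   T   T   F   T   T   F   T
  5   T   T   F   T   T   T   T   T   T   T   T   T   T   T   T   T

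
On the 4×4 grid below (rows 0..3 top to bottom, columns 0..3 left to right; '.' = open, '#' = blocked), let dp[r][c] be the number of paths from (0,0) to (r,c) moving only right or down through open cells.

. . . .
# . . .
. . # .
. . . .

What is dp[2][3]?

r\c   0   1   2   3
  0   1   1   1   1
  1   0   1   2   3
  2   0   1   0   3
  3   0   1   1   4

3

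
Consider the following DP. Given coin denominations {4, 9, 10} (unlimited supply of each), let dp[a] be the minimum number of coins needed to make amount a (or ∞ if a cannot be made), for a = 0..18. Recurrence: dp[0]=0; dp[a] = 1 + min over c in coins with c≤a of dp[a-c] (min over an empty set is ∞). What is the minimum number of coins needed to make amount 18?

 a  0  1  2  3  4  5  6  7  8  9 10 11 12 13 14 15 16 17 18
dp  0  -  -  -  1  -  -  -  2  1  1  -  3  2  2  -  4  3  2
(- denotes ∞ / unreachable)

2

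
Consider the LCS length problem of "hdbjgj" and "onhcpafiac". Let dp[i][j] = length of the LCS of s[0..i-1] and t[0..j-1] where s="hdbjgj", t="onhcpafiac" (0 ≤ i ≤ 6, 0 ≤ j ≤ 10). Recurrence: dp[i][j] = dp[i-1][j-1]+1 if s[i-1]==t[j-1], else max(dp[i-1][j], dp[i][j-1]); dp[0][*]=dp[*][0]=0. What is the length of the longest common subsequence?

1

   ''  o  n  h  c  p  a  f  i  a  c
''  0  0  0  0  0  0  0  0  0  0  0
 h  0  0  0  1  1  1  1  1  1  1  1
 d  0  0  0  1  1  1  1  1  1  1  1
 b  0  0  0  1  1  1  1  1  1  1  1
 j  0  0  0  1  1  1  1  1  1  1  1
 g  0  0  0  1  1  1  1  1  1  1  1
 j  0  0  0  1  1  1  1  1  1  1  1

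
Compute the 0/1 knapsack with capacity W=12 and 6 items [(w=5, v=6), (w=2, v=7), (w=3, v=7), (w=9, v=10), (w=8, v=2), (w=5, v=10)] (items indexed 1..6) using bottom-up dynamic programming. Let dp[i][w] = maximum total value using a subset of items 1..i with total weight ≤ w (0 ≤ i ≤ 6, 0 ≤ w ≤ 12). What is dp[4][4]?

7

i\w   0   1   2   3   4   5   6   7   8   9  10  11  12
  0   0   0   0   0   0   0   0   0   0   0   0   0   0
  1   0   0   0   0   0   6   6   6   6   6   6   6   6
  2   0   0   7   7   7   7   7  13  13  13  13  13  13
  3   0   0   7   7   7  14  14  14  14  14  20  20  20
  4   0   0   7   7   7  14  14  14  14  14  20  20  20
  5   0   0   7   7   7  14  14  14  14  14  20  20  20
  6   0   0   7   7   7  14  14  17  17  17  24  24  24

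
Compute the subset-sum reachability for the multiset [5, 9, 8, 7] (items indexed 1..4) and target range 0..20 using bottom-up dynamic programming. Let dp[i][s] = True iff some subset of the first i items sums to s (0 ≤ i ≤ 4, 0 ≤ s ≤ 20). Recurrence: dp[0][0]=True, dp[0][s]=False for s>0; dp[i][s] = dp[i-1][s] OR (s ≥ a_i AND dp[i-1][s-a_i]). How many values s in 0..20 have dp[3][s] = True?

7

i\s   0   1   2   3   4   5   6   7   8   9  10  11  12  13  14  15  16  17  18  19  20
  0   T   F   F   F   F   F   F   F   F   F   F   F   F   F   F   F   F   F   F   F   F
  1   T   F   F   F   F   T   F   F   F   F   F   F   F   F   F   F   F   F   F   F   F
  2   T   F   F   F   F   T   F   F   F   T   F   F   F   F   T   F   F   F   F   F   F
  3   T   F   F   F   F   T   F   F   T   T   F   F   F   T   T   F   F   T   F   F   F
  4   T   F   F   F   F   T   F   T   T   T   F   F   T   T   T   T   T   T   F   F   T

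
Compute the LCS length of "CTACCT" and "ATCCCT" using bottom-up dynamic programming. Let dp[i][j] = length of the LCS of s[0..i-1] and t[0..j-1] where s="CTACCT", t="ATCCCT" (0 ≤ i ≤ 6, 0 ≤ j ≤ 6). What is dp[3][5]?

1

   ''  A  T  C  C  C  T
''  0  0  0  0  0  0  0
 C  0  0  0  1  1  1  1
 T  0  0  1  1  1  1  2
 A  0  1  1  1  1  1  2
 C  0  1  1  2  2  2  2
 C  0  1  1  2  3  3  3
 T  0  1  2  2  3  3  4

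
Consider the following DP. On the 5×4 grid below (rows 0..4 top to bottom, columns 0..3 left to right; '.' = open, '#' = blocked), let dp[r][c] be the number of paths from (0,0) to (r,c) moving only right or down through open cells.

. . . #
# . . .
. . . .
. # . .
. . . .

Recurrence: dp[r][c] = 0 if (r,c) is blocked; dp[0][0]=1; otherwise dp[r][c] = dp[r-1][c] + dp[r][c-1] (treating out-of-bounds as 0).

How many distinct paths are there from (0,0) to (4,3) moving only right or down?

11

r\c   0   1   2   3
  0   1   1   1   0
  1   0   1   2   2
  2   0   1   3   5
  3   0   0   3   8
  4   0   0   3  11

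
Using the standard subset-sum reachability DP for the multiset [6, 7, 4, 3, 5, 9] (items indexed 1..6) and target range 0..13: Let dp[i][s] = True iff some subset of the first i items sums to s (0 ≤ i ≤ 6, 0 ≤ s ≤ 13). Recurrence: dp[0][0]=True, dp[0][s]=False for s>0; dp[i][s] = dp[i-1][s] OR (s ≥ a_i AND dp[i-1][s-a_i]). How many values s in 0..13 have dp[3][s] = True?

7

i\s   0   1   2   3   4   5   6   7   8   9  10  11  12  13
  0   T   F   F   F   F   F   F   F   F   F   F   F   F   F
  1   T   F   F   F   F   F   T   F   F   F   F   F   F   F
  2   T   F   F   F   F   F   T   T   F   F   F   F   F   T
  3   T   F   F   F   T   F   T   T   F   F   T   T   F   T
  4   T   F   F   T   T   F   T   T   F   T   T   T   F   T
  5   T   F   F   T   T   T   T   T   T   T   T   T   T   T
  6   T   F   F   T   T   T   T   T   T   T   T   T   T   T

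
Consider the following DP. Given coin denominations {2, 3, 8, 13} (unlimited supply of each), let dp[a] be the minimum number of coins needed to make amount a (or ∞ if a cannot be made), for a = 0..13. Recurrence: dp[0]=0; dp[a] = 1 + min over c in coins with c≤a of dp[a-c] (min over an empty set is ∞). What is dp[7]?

 a  0  1  2  3  4  5  6  7  8  9 10 11 12 13
dp  0  -  1  1  2  2  2  3  1  3  2  2  3  1
(- denotes ∞ / unreachable)

3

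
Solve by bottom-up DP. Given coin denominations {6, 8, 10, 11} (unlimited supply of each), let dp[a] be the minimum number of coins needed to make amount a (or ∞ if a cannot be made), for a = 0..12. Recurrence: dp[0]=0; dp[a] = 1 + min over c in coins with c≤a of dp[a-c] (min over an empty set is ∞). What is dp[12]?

 a  0  1  2  3  4  5  6  7  8  9 10 11 12
dp  0  -  -  -  -  -  1  -  1  -  1  1  2
(- denotes ∞ / unreachable)

2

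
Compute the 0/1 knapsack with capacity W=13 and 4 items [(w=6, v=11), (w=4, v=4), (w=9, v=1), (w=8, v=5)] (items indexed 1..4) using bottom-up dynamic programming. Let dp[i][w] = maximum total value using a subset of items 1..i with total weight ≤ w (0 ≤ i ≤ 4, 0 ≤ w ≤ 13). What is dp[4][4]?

i\w   0   1   2   3   4   5   6   7   8   9  10  11  12  13
  0   0   0   0   0   0   0   0   0   0   0   0   0   0   0
  1   0   0   0   0   0   0  11  11  11  11  11  11  11  11
  2   0   0   0   0   4   4  11  11  11  11  15  15  15  15
  3   0   0   0   0   4   4  11  11  11  11  15  15  15  15
  4   0   0   0   0   4   4  11  11  11  11  15  15  15  15

4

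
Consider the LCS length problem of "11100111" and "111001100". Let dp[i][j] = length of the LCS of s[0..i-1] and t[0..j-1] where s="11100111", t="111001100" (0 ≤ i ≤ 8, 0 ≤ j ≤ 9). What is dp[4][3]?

   ''  1  1  1  0  0  1  1  0  0
''  0  0  0  0  0  0  0  0  0  0
 1  0  1  1  1  1  1  1  1  1  1
 1  0  1  2  2  2  2  2  2  2  2
 1  0  1  2  3  3  3  3  3  3  3
 0  0  1  2  3  4  4  4  4  4  4
 0  0  1  2  3  4  5  5  5  5  5
 1  0  1  2  3  4  5  6  6  6  6
 1  0  1  2  3  4  5  6  7  7  7
 1  0  1  2  3  4  5  6  7  7  7

3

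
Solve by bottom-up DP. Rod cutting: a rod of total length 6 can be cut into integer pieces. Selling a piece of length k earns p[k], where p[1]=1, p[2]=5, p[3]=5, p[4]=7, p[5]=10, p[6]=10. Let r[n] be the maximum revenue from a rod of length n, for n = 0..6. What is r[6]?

   n    0    1    2    3    4    5    6
r[n]    0    1    5    6   10   11   15

15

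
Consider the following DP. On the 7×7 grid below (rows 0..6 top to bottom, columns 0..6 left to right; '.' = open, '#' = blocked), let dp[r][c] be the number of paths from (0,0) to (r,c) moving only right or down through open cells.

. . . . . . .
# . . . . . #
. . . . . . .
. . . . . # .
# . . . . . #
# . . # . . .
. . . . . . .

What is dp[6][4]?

42

r\c   0   1   2   3   4   5   6
  0   1   1   1   1   1   1   1
  1   0   1   2   3   4   5   0
  2   0   1   3   6  10  15  15
  3   0   1   4  10  20   0  15
  4   0   1   5  15  35  35   0
  5   0   1   6   0  35  70  70
  6   0   1   7   7  42 112 182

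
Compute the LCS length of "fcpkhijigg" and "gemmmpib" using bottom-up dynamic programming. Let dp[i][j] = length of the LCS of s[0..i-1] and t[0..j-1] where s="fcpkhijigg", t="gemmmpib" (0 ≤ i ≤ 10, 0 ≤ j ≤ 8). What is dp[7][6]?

   ''  g  e  m  m  m  p  i  b
''  0  0  0  0  0  0  0  0  0
 f  0  0  0  0  0  0  0  0  0
 c  0  0  0  0  0  0  0  0  0
 p  0  0  0  0  0  0  1  1  1
 k  0  0  0  0  0  0  1  1  1
 h  0  0  0  0  0  0  1  1  1
 i  0  0  0  0  0  0  1  2  2
 j  0  0  0  0  0  0  1  2  2
 i  0  0  0  0  0  0  1  2  2
 g  0  1  1  1  1  1  1  2  2
 g  0  1  1  1  1  1  1  2  2

1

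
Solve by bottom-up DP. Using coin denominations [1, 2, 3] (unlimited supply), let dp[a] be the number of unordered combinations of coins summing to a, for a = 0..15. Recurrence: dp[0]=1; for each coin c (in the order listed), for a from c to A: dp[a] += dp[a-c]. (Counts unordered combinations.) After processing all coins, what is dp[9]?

12

after  coin     0     1     2     3     4     5     6     7     8     9    10    11    12    13    14    15
          1     1     1     1     1     1     1     1     1     1     1     1     1     1     1     1     1
          2     1     1     2     2     3     3     4     4     5     5     6     6     7     7     8     8
          3     1     1     2     3     4     5     7     8    10    12    14    16    19    21    24    27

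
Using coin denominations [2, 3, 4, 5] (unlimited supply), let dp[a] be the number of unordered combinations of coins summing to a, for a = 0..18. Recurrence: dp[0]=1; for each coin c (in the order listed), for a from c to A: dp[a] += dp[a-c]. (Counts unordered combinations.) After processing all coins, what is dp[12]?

10

after  coin     0     1     2     3     4     5     6     7     8     9    10    11    12    13    14    15    16    17    18
          2     1     0     1     0     1     0     1     0     1     0     1     0     1     0     1     0     1     0     1
          3     1     0     1     1     1     1     2     1     2     2     2     2     3     2     3     3     3     3     4
          4     1     0     1     1     2     1     3     2     4     3     5     4     7     5     8     7    10     8    12
          5     1     0     1     1     2     2     3     3     5     5     7     7    10    10    13    14    17    18    22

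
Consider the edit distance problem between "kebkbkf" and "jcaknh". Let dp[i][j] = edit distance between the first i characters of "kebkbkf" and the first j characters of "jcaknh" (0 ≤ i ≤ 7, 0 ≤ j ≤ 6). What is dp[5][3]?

   ''  j  c  a  k  n  h
''  0  1  2  3  4  5  6
 k  1  1  2  3  3  4  5
 e  2  2  2  3  4  4  5
 b  3  3  3  3  4  5  5
 k  4  4  4  4  3  4  5
 b  5  5  5  5  4  4  5
 k  6  6  6  6  5  5  5
 f  7  7  7  7  6  6  6

5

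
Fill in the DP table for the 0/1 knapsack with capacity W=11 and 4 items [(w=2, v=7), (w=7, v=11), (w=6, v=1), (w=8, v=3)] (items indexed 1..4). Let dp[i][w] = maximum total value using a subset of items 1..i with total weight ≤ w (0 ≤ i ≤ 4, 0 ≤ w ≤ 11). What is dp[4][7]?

11

i\w   0   1   2   3   4   5   6   7   8   9  10  11
  0   0   0   0   0   0   0   0   0   0   0   0   0
  1   0   0   7   7   7   7   7   7   7   7   7   7
  2   0   0   7   7   7   7   7  11  11  18  18  18
  3   0   0   7   7   7   7   7  11  11  18  18  18
  4   0   0   7   7   7   7   7  11  11  18  18  18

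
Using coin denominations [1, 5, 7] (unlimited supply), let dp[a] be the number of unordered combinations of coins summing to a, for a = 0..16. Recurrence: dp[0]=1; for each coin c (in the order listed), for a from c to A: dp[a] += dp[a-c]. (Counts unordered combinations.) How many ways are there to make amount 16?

after  coin     0     1     2     3     4     5     6     7     8     9    10    11    12    13    14    15    16
          1     1     1     1     1     1     1     1     1     1     1     1     1     1     1     1     1     1
          5     1     1     1     1     1     2     2     2     2     2     3     3     3     3     3     4     4
          7     1     1     1     1     1     2     2     3     3     3     4     4     5     5     6     7     7

7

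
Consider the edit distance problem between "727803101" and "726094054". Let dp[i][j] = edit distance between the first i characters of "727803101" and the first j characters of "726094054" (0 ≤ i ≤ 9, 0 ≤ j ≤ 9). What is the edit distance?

6

   ''  7  2  6  0  9  4  0  5  4
''  0  1  2  3  4  5  6  7  8  9
 7  1  0  1  2  3  4  5  6  7  8
 2  2  1  0  1  2  3  4  5  6  7
 7  3  2  1  1  2  3  4  5  6  7
 8  4  3  2  2  2  3  4  5  6  7
 0  5  4  3  3  2  3  4  4  5  6
 3  6  5  4  4  3  3  4  5  5  6
 1  7  6  5  5  4  4  4  5  6  6
 0  8  7  6  6  5  5  5  4  5  6
 1  9  8  7  7  6  6  6  5  5  6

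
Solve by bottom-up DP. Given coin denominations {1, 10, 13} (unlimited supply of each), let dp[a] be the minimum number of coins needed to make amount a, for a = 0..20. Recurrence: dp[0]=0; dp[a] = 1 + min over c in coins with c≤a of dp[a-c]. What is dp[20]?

2

 a  0  1  2  3  4  5  6  7  8  9 10 11 12 13 14 15 16 17 18 19 20
dp  0  1  2  3  4  5  6  7  8  9  1  2  3  1  2  3  4  5  6  7  2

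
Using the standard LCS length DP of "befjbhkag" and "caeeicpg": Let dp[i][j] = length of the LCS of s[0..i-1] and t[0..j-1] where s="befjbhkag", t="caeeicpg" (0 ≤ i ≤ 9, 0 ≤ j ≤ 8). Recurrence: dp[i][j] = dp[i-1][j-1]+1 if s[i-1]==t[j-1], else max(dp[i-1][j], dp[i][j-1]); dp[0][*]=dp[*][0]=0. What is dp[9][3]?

1

   ''  c  a  e  e  i  c  p  g
''  0  0  0  0  0  0  0  0  0
 b  0  0  0  0  0  0  0  0  0
 e  0  0  0  1  1  1  1  1  1
 f  0  0  0  1  1  1  1  1  1
 j  0  0  0  1  1  1  1  1  1
 b  0  0  0  1  1  1  1  1  1
 h  0  0  0  1  1  1  1  1  1
 k  0  0  0  1  1  1  1  1  1
 a  0  0  1  1  1  1  1  1  1
 g  0  0  1  1  1  1  1  1  2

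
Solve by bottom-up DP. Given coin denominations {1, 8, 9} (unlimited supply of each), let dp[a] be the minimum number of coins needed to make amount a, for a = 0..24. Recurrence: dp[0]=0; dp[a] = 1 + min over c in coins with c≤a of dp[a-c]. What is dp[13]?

5

 a  0  1  2  3  4  5  6  7  8  9 10 11 12 13 14 15 16 17 18 19 20 21 22 23 24
dp  0  1  2  3  4  5  6  7  1  1  2  3  4  5  6  7  2  2  2  3  4  5  6  7  3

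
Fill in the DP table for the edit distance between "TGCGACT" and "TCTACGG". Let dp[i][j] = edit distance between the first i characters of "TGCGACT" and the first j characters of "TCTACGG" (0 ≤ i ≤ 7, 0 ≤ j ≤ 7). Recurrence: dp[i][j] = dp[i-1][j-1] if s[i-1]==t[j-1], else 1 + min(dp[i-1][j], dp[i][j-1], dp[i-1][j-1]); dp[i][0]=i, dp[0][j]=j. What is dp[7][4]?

   ''  T  C  T  A  C  G  G
''  0  1  2  3  4  5  6  7
 T  1  0  1  2  3  4  5  6
 G  2  1  1  2  3  4  4  5
 C  3  2  1  2  3  3  4  5
 G  4  3  2  2  3  4  3  4
 A  5  4  3  3  2  3  4  4
 C  6  5  4  4  3  2  3  4
 T  7  6  5  4  4  3  3  4

4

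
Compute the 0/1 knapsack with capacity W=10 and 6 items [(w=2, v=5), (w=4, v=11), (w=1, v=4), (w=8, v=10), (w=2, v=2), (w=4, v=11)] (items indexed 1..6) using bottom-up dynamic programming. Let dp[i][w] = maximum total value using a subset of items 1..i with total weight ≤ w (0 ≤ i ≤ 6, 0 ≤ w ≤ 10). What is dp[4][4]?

i\w   0   1   2   3   4   5   6   7   8   9  10
  0   0   0   0   0   0   0   0   0   0   0   0
  1   0   0   5   5   5   5   5   5   5   5   5
  2   0   0   5   5  11  11  16  16  16  16  16
  3   0   4   5   9  11  15  16  20  20  20  20
  4   0   4   5   9  11  15  16  20  20  20  20
  5   0   4   5   9  11  15  16  20  20  22  22
  6   0   4   5   9  11  15  16  20  22  26  27

11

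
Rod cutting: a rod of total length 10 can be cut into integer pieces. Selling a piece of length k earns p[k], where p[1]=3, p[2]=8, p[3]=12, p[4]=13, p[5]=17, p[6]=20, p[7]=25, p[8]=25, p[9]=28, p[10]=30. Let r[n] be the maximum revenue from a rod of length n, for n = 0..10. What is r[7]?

28

   n    0    1    2    3    4    5    6    7    8    9   10
r[n]    0    3    8   12   16   20   24   28   32   36   40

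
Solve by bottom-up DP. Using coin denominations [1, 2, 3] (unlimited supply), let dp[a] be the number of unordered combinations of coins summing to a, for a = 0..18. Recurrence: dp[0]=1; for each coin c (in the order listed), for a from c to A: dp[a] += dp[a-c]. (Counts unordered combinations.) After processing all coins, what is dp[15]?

after  coin     0     1     2     3     4     5     6     7     8     9    10    11    12    13    14    15    16    17    18
          1     1     1     1     1     1     1     1     1     1     1     1     1     1     1     1     1     1     1     1
          2     1     1     2     2     3     3     4     4     5     5     6     6     7     7     8     8     9     9    10
          3     1     1     2     3     4     5     7     8    10    12    14    16    19    21    24    27    30    33    37

27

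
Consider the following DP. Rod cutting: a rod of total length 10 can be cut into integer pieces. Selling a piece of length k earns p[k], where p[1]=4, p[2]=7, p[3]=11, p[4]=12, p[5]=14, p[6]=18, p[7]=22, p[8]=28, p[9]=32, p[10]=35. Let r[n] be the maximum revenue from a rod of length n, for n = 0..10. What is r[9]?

36

   n    0    1    2    3    4    5    6    7    8    9   10
r[n]    0    4    8   12   16   20   24   28   32   36   40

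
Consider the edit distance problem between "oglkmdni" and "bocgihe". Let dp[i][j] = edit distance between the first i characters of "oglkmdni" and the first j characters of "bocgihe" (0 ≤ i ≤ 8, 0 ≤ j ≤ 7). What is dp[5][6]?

5

   ''  b  o  c  g  i  h  e
''  0  1  2  3  4  5  6  7
 o  1  1  1  2  3  4  5  6
 g  2  2  2  2  2  3  4  5
 l  3  3  3  3  3  3  4  5
 k  4  4  4  4  4  4  4  5
 m  5  5  5  5  5  5  5  5
 d  6  6  6  6  6  6  6  6
 n  7  7  7  7  7  7  7  7
 i  8  8  8  8  8  7  8  8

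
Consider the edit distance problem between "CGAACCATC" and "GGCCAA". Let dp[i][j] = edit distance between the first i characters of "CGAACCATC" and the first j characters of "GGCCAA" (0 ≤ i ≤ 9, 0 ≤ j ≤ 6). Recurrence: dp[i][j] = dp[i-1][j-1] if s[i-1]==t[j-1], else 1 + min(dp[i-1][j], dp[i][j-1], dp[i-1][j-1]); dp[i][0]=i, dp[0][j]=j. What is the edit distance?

5

   ''  G  G  C  C  A  A
''  0  1  2  3  4  5  6
 C  1  1  2  2  3  4  5
 G  2  1  1  2  3  4  5
 A  3  2  2  2  3  3  4
 A  4  3  3  3  3  3  3
 C  5  4  4  3  3  4  4
 C  6  5  5  4  3  4  5
 A  7  6  6  5  4  3  4
 T  8  7  7  6  5  4  4
 C  9  8  8  7  6  5  5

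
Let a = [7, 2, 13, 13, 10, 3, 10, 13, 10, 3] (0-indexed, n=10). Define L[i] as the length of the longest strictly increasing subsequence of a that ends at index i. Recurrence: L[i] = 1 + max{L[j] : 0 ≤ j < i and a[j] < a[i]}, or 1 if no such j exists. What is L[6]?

3

   i    0    1    2    3    4    5    6    7    8    9
a[i]    7    2   13   13   10    3   10   13   10    3
L[i]    1    1    2    2    2    2    3    4    3    2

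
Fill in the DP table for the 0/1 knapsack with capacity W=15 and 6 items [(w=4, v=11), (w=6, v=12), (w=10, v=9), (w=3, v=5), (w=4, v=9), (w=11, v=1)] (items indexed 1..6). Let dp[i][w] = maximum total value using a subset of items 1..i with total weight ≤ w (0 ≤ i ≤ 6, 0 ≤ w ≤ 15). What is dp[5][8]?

i\w   0   1   2   3   4   5   6   7   8   9  10  11  12  13  14  15
  0   0   0   0   0   0   0   0   0   0   0   0   0   0   0   0   0
  1   0   0   0   0  11  11  11  11  11  11  11  11  11  11  11  11
  2   0   0   0   0  11  11  12  12  12  12  23  23  23  23  23  23
  3   0   0   0   0  11  11  12  12  12  12  23  23  23  23  23  23
  4   0   0   0   5  11  11  12  16  16  17  23  23  23  28  28  28
  5   0   0   0   5  11  11  12  16  20  20  23  25  25  28  32  32
  6   0   0   0   5  11  11  12  16  20  20  23  25  25  28  32  32

20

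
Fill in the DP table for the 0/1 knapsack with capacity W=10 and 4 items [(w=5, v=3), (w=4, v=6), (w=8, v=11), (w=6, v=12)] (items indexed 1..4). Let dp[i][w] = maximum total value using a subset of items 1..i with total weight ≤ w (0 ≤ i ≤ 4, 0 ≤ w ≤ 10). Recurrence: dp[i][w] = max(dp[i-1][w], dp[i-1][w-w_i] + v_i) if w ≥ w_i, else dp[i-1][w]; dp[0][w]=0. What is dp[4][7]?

12

i\w   0   1   2   3   4   5   6   7   8   9  10
  0   0   0   0   0   0   0   0   0   0   0   0
  1   0   0   0   0   0   3   3   3   3   3   3
  2   0   0   0   0   6   6   6   6   6   9   9
  3   0   0   0   0   6   6   6   6  11  11  11
  4   0   0   0   0   6   6  12  12  12  12  18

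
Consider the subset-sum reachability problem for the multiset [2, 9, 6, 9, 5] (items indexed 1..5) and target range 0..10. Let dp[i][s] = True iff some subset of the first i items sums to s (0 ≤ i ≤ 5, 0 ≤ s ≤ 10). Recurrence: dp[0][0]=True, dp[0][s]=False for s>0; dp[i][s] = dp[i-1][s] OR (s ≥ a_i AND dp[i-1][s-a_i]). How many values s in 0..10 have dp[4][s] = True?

i\s   0   1   2   3   4   5   6   7   8   9  10
  0   T   F   F   F   F   F   F   F   F   F   F
  1   T   F   T   F   F   F   F   F   F   F   F
  2   T   F   T   F   F   F   F   F   F   T   F
  3   T   F   T   F   F   F   T   F   T   T   F
  4   T   F   T   F   F   F   T   F   T   T   F
  5   T   F   T   F   F   T   T   T   T   T   F

5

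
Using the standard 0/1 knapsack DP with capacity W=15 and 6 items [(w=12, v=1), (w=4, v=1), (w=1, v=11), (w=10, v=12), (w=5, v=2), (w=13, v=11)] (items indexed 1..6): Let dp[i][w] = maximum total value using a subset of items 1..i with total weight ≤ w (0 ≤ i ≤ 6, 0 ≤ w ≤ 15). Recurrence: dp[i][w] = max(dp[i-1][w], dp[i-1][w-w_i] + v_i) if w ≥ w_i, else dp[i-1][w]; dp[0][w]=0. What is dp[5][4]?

i\w   0   1   2   3   4   5   6   7   8   9  10  11  12  13  14  15
  0   0   0   0   0   0   0   0   0   0   0   0   0   0   0   0   0
  1   0   0   0   0   0   0   0   0   0   0   0   0   1   1   1   1
  2   0   0   0   0   1   1   1   1   1   1   1   1   1   1   1   1
  3   0  11  11  11  11  12  12  12  12  12  12  12  12  12  12  12
  4   0  11  11  11  11  12  12  12  12  12  12  23  23  23  23  24
  5   0  11  11  11  11  12  13  13  13  13  14  23  23  23  23  24
  6   0  11  11  11  11  12  13  13  13  13  14  23  23  23  23  24

11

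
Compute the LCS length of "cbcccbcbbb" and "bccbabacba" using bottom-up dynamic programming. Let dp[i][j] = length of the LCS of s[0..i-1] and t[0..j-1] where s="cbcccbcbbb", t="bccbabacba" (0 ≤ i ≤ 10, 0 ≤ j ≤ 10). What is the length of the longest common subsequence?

6

   ''  b  c  c  b  a  b  a  c  b  a
''  0  0  0  0  0  0  0  0  0  0  0
 c  0  0  1  1  1  1  1  1  1  1  1
 b  0  1  1  1  2  2  2  2  2  2  2
 c  0  1  2  2  2  2  2  2  3  3  3
 c  0  1  2  3  3  3  3  3  3  3  3
 c  0  1  2  3  3  3  3  3  4  4  4
 b  0  1  2  3  4  4  4  4  4  5  5
 c  0  1  2  3  4  4  4  4  5  5  5
 b  0  1  2  3  4  4  5  5  5  6  6
 b  0  1  2  3  4  4  5  5  5  6  6
 b  0  1  2  3  4  4  5  5  5  6  6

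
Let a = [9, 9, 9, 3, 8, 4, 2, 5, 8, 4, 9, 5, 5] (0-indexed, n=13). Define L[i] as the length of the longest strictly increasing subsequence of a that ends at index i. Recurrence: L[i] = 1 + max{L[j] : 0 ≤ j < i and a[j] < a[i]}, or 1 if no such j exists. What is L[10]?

5

   i    0    1    2    3    4    5    6    7    8    9   10   11   12
a[i]    9    9    9    3    8    4    2    5    8    4    9    5    5
L[i]    1    1    1    1    2    2    1    3    4    2    5    3    3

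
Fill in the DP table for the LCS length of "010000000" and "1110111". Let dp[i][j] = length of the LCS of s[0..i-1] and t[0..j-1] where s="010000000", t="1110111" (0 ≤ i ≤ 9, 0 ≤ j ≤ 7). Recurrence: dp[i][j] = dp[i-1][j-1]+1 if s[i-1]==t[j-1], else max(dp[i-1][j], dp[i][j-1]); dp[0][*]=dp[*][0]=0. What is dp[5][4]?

2

   ''  1  1  1  0  1  1  1
''  0  0  0  0  0  0  0  0
 0  0  0  0  0  1  1  1  1
 1  0  1  1  1  1  2  2  2
 0  0  1  1  1  2  2  2  2
 0  0  1  1  1  2  2  2  2
 0  0  1  1  1  2  2  2  2
 0  0  1  1  1  2  2  2  2
 0  0  1  1  1  2  2  2  2
 0  0  1  1  1  2  2  2  2
 0  0  1  1  1  2  2  2  2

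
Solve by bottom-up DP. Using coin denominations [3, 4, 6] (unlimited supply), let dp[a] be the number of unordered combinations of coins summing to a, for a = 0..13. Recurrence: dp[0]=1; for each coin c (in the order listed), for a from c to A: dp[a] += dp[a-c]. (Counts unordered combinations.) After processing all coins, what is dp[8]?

after  coin     0     1     2     3     4     5     6     7     8     9    10    11    12    13
          3     1     0     0     1     0     0     1     0     0     1     0     0     1     0
          4     1     0     0     1     1     0     1     1     1     1     1     1     2     1
          6     1     0     0     1     1     0     2     1     1     2     2     1     4     2

1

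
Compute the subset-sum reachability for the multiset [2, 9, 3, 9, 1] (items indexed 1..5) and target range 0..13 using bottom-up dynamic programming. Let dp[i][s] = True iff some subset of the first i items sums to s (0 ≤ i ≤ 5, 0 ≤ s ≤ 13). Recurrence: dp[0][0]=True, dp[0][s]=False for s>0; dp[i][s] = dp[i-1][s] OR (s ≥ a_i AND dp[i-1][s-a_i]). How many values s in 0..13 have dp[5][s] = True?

i\s   0   1   2   3   4   5   6   7   8   9  10  11  12  13
  0   T   F   F   F   F   F   F   F   F   F   F   F   F   F
  1   T   F   T   F   F   F   F   F   F   F   F   F   F   F
  2   T   F   T   F   F   F   F   F   F   T   F   T   F   F
  3   T   F   T   T   F   T   F   F   F   T   F   T   T   F
  4   T   F   T   T   F   T   F   F   F   T   F   T   T   F
  5   T   T   T   T   T   T   T   F   F   T   T   T   T   T

12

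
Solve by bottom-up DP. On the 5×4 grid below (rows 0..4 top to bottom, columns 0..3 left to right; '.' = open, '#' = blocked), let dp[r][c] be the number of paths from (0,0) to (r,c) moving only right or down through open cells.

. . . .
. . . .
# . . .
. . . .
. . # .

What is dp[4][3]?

16

r\c   0   1   2   3
  0   1   1   1   1
  1   1   2   3   4
  2   0   2   5   9
  3   0   2   7  16
  4   0   2   0  16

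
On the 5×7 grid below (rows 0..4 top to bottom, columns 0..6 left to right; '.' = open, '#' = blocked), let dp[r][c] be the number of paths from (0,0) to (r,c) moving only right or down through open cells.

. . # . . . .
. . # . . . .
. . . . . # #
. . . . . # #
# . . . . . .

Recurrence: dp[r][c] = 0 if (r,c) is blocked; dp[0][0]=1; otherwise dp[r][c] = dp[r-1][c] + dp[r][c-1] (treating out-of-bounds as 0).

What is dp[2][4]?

r\c   0   1   2   3   4   5   6
  0   1   1   0   0   0   0   0
  1   1   2   0   0   0   0   0
  2   1   3   3   3   3   0   0
  3   1   4   7  10  13   0   0
  4   0   4  11  21  34  34  34

3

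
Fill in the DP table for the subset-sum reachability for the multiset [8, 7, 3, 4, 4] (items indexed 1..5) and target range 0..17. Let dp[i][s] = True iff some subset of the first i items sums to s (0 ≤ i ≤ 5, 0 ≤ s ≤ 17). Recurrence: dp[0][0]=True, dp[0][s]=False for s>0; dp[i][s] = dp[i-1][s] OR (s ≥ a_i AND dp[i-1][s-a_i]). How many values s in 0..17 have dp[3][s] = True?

i\s   0   1   2   3   4   5   6   7   8   9  10  11  12  13  14  15  16  17
  0   T   F   F   F   F   F   F   F   F   F   F   F   F   F   F   F   F   F
  1   T   F   F   F   F   F   F   F   T   F   F   F   F   F   F   F   F   F
  2   T   F   F   F   F   F   F   T   T   F   F   F   F   F   F   T   F   F
  3   T   F   F   T   F   F   F   T   T   F   T   T   F   F   F   T   F   F
  4   T   F   F   T   T   F   F   T   T   F   T   T   T   F   T   T   F   F
  5   T   F   F   T   T   F   F   T   T   F   T   T   T   F   T   T   T   F

7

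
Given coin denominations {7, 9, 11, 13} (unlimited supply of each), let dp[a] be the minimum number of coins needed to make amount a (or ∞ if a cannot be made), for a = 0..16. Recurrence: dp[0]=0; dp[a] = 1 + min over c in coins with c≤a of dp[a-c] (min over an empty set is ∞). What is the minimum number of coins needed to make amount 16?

 a  0  1  2  3  4  5  6  7  8  9 10 11 12 13 14 15 16
dp  0  -  -  -  -  -  -  1  -  1  -  1  -  1  2  -  2
(- denotes ∞ / unreachable)

2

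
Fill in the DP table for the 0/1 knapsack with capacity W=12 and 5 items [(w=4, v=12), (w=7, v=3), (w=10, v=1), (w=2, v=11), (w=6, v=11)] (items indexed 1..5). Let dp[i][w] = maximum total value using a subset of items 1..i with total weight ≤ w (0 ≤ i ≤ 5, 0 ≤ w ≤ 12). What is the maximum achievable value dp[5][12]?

34

i\w   0   1   2   3   4   5   6   7   8   9  10  11  12
  0   0   0   0   0   0   0   0   0   0   0   0   0   0
  1   0   0   0   0  12  12  12  12  12  12  12  12  12
  2   0   0   0   0  12  12  12  12  12  12  12  15  15
  3   0   0   0   0  12  12  12  12  12  12  12  15  15
  4   0   0  11  11  12  12  23  23  23  23  23  23  23
  5   0   0  11  11  12  12  23  23  23  23  23  23  34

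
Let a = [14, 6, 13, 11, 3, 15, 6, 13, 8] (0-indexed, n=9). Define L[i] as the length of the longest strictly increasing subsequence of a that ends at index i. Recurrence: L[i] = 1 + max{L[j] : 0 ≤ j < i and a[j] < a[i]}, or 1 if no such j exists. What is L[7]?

   i    0    1    2    3    4    5    6    7    8
a[i]   14    6   13   11    3   15    6   13    8
L[i]    1    1    2    2    1    3    2    3    3

3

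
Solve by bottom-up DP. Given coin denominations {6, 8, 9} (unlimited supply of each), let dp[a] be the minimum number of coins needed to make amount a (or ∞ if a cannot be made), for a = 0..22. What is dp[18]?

 a  0  1  2  3  4  5  6  7  8  9 10 11 12 13 14 15 16 17 18 19 20 21 22
dp  0  -  -  -  -  -  1  -  1  1  -  -  2  -  2  2  2  2  2  -  3  3  3
(- denotes ∞ / unreachable)

2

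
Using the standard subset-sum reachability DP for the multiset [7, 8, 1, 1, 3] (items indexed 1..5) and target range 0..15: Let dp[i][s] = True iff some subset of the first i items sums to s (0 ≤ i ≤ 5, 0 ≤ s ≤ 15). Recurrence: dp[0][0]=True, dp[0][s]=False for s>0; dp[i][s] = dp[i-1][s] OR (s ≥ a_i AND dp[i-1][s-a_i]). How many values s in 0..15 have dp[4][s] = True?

8

i\s   0   1   2   3   4   5   6   7   8   9  10  11  12  13  14  15
  0   T   F   F   F   F   F   F   F   F   F   F   F   F   F   F   F
  1   T   F   F   F   F   F   F   T   F   F   F   F   F   F   F   F
  2   T   F   F   F   F   F   F   T   T   F   F   F   F   F   F   T
  3   T   T   F   F   F   F   F   T   T   T   F   F   F   F   F   T
  4   T   T   T   F   F   F   F   T   T   T   T   F   F   F   F   T
  5   T   T   T   T   T   T   F   T   T   T   T   T   T   T   F   T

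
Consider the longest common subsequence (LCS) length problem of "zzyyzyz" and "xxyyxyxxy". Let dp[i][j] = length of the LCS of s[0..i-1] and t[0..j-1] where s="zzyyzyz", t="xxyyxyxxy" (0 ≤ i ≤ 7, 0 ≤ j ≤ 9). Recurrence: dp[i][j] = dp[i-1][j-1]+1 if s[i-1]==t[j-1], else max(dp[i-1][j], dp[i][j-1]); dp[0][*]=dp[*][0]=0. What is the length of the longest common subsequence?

   ''  x  x  y  y  x  y  x  x  y
''  0  0  0  0  0  0  0  0  0  0
 z  0  0  0  0  0  0  0  0  0  0
 z  0  0  0  0  0  0  0  0  0  0
 y  0  0  0  1  1  1  1  1  1  1
 y  0  0  0  1  2  2  2  2  2  2
 z  0  0  0  1  2  2  2  2  2  2
 y  0  0  0  1  2  2  3  3  3  3
 z  0  0  0  1  2  2  3  3  3  3

3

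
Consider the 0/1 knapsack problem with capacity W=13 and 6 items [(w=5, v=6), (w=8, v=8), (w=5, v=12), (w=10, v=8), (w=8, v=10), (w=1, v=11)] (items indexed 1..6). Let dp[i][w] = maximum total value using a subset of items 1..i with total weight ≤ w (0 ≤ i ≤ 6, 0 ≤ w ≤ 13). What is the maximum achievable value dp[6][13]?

29

i\w   0   1   2   3   4   5   6   7   8   9  10  11  12  13
  0   0   0   0   0   0   0   0   0   0   0   0   0   0   0
  1   0   0   0   0   0   6   6   6   6   6   6   6   6   6
  2   0   0   0   0   0   6   6   6   8   8   8   8   8  14
  3   0   0   0   0   0  12  12  12  12  12  18  18  18  20
  4   0   0   0   0   0  12  12  12  12  12  18  18  18  20
  5   0   0   0   0   0  12  12  12  12  12  18  18  18  22
  6   0  11  11  11  11  12  23  23  23  23  23  29  29  29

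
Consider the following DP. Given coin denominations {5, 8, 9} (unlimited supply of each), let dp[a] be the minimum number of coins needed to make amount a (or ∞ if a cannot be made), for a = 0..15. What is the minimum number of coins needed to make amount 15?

3

 a  0  1  2  3  4  5  6  7  8  9 10 11 12 13 14 15
dp  0  -  -  -  -  1  -  -  1  1  2  -  -  2  2  3
(- denotes ∞ / unreachable)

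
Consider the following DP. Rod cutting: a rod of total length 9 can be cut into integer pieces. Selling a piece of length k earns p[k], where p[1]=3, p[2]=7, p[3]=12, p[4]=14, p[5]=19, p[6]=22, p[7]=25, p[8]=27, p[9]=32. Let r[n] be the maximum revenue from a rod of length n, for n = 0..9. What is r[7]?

   n    0    1    2    3    4    5    6    7    8    9
r[n]    0    3    7   12   15   19   24   27   31   36

27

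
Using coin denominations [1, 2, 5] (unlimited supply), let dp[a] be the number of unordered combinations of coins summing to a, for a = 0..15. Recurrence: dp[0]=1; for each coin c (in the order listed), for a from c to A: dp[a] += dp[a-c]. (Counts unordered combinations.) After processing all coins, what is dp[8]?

7

after  coin     0     1     2     3     4     5     6     7     8     9    10    11    12    13    14    15
          1     1     1     1     1     1     1     1     1     1     1     1     1     1     1     1     1
          2     1     1     2     2     3     3     4     4     5     5     6     6     7     7     8     8
          5     1     1     2     2     3     4     5     6     7     8    10    11    13    14    16    18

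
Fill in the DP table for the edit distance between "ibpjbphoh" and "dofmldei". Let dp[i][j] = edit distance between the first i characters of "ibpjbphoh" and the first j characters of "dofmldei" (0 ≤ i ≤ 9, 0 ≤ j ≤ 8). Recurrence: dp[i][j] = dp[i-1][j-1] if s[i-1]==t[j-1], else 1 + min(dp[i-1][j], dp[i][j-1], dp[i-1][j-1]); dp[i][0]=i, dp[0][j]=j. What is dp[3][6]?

6

   ''  d  o  f  m  l  d  e  i
''  0  1  2  3  4  5  6  7  8
 i  1  1  2  3  4  5  6  7  7
 b  2  2  2  3  4  5  6  7  8
 p  3  3  3  3  4  5  6  7  8
 j  4  4  4  4  4  5  6  7  8
 b  5  5  5  5  5  5  6  7  8
 p  6  6  6  6  6  6  6  7  8
 h  7  7  7  7  7  7  7  7  8
 o  8  8  7  8  8  8  8  8  8
 h  9  9  8  8  9  9  9  9  9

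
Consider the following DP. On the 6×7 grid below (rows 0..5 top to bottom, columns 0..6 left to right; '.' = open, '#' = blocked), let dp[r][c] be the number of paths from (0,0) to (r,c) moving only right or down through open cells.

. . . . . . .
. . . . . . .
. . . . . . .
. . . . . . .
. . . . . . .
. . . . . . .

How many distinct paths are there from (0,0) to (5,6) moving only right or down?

462

r\c   0   1   2   3   4   5   6
  0   1   1   1   1   1   1   1
  1   1   2   3   4   5   6   7
  2   1   3   6  10  15  21  28
  3   1   4  10  20  35  56  84
  4   1   5  15  35  70 126 210
  5   1   6  21  56 126 252 462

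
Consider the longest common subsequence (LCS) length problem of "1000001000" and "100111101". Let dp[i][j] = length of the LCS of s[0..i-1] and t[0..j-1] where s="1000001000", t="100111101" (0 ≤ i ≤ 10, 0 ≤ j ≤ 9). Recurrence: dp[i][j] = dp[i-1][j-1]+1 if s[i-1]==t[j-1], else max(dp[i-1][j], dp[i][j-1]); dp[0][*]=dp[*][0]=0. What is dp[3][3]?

3

   ''  1  0  0  1  1  1  1  0  1
''  0  0  0  0  0  0  0  0  0  0
 1  0  1  1  1  1  1  1  1  1  1
 0  0  1  2  2  2  2  2  2  2  2
 0  0  1  2  3  3  3  3  3  3  3
 0  0  1  2  3  3  3  3  3  4  4
 0  0  1  2  3  3  3  3  3  4  4
 0  0  1  2  3  3  3  3  3  4  4
 1  0  1  2  3  4  4  4  4  4  5
 0  0  1  2  3  4  4  4  4  5  5
 0  0  1  2  3  4  4  4  4  5  5
 0  0  1  2  3  4  4  4  4  5  5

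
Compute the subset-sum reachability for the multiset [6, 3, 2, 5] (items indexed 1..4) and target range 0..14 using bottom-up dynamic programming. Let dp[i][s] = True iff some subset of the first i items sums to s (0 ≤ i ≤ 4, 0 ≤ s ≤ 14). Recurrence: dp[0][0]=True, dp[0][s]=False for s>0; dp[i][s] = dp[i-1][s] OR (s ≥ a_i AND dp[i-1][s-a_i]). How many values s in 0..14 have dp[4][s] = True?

i\s   0   1   2   3   4   5   6   7   8   9  10  11  12  13  14
  0   T   F   F   F   F   F   F   F   F   F   F   F   F   F   F
  1   T   F   F   F   F   F   T   F   F   F   F   F   F   F   F
  2   T   F   F   T   F   F   T   F   F   T   F   F   F   F   F
  3   T   F   T   T   F   T   T   F   T   T   F   T   F   F   F
  4   T   F   T   T   F   T   T   T   T   T   T   T   F   T   T

12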